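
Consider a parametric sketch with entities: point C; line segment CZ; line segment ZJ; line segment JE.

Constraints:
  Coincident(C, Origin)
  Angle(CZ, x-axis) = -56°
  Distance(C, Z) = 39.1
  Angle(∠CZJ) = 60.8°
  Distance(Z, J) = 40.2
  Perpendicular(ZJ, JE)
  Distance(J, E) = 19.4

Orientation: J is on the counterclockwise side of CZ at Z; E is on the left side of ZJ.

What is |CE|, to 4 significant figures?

25.75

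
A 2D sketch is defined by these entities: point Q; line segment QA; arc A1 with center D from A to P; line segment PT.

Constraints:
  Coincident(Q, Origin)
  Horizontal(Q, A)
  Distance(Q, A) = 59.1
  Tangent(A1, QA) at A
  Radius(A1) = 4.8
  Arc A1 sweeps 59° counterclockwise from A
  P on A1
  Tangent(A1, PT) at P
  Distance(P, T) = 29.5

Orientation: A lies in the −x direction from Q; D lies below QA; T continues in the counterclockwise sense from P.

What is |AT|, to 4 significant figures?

33.69

Q is at the origin; QA is horizontal with |QA| = 59.1 and A on the −x side, so A = (-59.10, 0.000). Since A1 is tangent to QA there, DA ⟂ QA, so D = A + (0, -4.8) = (-59.10, -4.800). On A1, A sits at bearing 90° from D; a 59° counterclockwise sweep puts P at bearing 149°, so P = D + 4.8·(cos 149°, sin 149°) = (-63.21, -2.328). Tangency of A1 to PT means the radius DP is perpendicular to PT, so PT runs along (−sin 149°, cos 149°); with |PT| = 29.5, T = (-78.41, -27.61). Then |AT| = |T − A| = 33.69.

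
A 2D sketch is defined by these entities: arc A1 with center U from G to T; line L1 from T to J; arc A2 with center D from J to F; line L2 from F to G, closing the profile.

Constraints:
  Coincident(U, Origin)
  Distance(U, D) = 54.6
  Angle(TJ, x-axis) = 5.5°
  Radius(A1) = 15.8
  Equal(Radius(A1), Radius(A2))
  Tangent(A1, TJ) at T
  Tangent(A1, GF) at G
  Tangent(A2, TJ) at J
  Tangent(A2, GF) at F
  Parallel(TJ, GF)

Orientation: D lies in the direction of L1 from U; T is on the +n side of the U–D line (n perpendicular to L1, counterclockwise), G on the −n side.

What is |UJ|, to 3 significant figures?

56.8

The slot axis is L1's direction at 5.5°, so u = (cos 5.5°, sin 5.5°) = (0.995, 0.0958) and n = (−sin 5.5°, cos 5.5°) = (-0.0958, 0.995). U is at the origin and D lies 54.6 along u from U, so D = 54.6·u = (54.3, 5.23). Tangency of A1 to both parallel lines with radius 15.8 puts T and G at U ± 15.8·n: T = (-1.51, 15.7), G = (1.51, -15.7). Equal radii place J and F the same way about D: J = D + 15.8·n = (52.8, 21.0), F = D − 15.8·n = (55.9, -10.5). Then |UJ| = |J − U| = 56.8.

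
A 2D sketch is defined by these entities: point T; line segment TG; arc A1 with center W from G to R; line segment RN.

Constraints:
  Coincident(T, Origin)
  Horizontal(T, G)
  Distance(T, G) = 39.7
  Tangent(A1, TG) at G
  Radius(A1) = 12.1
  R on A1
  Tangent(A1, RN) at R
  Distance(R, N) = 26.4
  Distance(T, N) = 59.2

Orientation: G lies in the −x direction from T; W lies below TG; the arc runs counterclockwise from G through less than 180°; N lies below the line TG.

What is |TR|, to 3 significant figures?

53.6

Checks: |WG| = 12.10 ✓; |WR| = 12.10 ✓; ∠(WR, RN) = 90.00° ✓; |RN| = 26.40 ✓; |TN| = 59.20 ✓.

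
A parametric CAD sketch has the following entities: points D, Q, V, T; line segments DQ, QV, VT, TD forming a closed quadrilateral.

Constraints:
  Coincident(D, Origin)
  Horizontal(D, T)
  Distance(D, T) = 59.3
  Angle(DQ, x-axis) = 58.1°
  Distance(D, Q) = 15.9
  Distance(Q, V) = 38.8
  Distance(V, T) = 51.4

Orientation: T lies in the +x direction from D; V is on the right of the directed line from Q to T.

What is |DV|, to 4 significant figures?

28.67

D is at the origin; D and T share the same y with |DT| = 59.3 and T in +x, so T = (59.3, 0). DQ runs at 58.1° with |DQ| = 15.9, so Q = (8.402, 13.50). V is determined by |QV| = 38.8 and |VT| = 51.4 together: it lies at the intersection of circle(Q, 38.8) and circle(T, 51.4). With |QT| = 52.66, the foot of the radical line on QT is 15.54 from Q and the perpendicular offset is √(38.8² − 15.54²) = 35.55. Taking the right-of-QT solution: V = (14.31, -24.85).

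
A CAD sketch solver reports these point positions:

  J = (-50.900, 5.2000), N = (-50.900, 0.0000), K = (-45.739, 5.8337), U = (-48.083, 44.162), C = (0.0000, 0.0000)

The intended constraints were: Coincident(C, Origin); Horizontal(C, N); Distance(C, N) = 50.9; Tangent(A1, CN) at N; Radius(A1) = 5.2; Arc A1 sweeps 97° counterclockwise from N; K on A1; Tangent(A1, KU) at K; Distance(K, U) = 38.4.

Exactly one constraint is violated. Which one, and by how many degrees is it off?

Tangent(A1, KU) at K — off by 3.50°.

C = (0.00, 0.00) ✓; C.y = 0.00, N.y = 0.00 ✓; |CN| = 50.90 ✓; ∠(JN, NC) = 90.00° ✓; |JN| = 5.200 ✓; bearing(J→K) − bearing(J→N) = 97.00° ✓; |JK| = 5.200 ✓; ∠(JK, KU) = 93.50° ✗; |KU| = 38.40 ✓.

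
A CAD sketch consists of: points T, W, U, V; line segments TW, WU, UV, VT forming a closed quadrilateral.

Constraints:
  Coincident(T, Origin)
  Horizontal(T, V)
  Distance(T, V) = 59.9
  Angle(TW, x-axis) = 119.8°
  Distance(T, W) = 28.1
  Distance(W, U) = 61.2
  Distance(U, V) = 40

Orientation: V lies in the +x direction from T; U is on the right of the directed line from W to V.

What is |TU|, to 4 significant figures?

34.10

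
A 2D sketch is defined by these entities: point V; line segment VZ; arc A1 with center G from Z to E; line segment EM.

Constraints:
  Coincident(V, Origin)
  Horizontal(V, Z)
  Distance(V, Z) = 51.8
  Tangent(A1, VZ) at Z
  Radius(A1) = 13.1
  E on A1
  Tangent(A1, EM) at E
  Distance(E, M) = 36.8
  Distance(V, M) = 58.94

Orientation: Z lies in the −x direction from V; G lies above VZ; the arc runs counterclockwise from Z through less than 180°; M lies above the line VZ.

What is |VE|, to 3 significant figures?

40.5

V is at the origin; VZ is horizontal with |VZ| = 51.8 and Z on the −x side, so Z = (-51.8, 0.00). A1 meets VZ tangentially, so GZ is at right angles to VZ, so G = Z + (0, 13.1) = (-51.8, 13.1). Since GE ⟂ EM (tangency), |GM| = √(13.1² + 36.8²) = 39.1 regardless of where E sits on A1. So M lies on both circle(V, 58.94) and circle(G, 39.1); the above-VZ intersection is M = (-34.2, 48.0). E is the foot of the tangent from M: E = (-38.8, 11.5).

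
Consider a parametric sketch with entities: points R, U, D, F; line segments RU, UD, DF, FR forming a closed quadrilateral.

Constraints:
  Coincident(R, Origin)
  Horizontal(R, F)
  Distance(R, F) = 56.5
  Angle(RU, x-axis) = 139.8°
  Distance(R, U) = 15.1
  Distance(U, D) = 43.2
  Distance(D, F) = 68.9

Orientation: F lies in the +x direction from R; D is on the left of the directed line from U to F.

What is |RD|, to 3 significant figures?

49.1

Checks: |RF| = 56.50 ✓; |RU| = 15.10 ✓; |UD| = 43.20 ✓; |DF| = 68.90 ✓.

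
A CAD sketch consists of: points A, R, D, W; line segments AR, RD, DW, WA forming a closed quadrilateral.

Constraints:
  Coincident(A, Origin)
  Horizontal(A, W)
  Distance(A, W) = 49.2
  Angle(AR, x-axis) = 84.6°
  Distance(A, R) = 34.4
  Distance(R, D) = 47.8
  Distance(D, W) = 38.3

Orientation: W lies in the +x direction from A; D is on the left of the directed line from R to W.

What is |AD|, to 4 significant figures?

63.65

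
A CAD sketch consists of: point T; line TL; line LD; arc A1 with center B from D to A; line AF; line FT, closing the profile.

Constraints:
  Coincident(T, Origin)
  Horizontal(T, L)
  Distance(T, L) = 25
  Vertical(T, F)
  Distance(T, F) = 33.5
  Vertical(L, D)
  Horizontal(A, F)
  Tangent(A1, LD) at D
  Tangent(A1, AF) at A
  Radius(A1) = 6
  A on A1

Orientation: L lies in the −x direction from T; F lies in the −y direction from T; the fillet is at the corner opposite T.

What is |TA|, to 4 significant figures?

38.51

The virtual corner opposite T is at (-25.00, -33.50). The tangent condition forces BD to be normal to LD and tangency of A1 to AF means the radius BA is perpendicular to AF, with radius 6.0, so the center B sits 6.0 in from both sides at B = (-19.00, -27.50). That places the tangent points at D = (-25.00, -27.50) on LD and A = (-19.00, -33.50) on AF. Then |TA| = |A − T| = 38.51.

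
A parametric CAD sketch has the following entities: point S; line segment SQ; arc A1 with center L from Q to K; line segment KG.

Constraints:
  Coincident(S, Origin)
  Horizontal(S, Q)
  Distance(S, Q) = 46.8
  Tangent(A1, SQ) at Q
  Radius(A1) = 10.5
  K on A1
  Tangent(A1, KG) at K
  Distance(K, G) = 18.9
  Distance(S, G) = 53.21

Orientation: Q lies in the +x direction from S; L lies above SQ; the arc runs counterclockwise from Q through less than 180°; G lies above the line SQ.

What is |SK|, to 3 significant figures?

57.5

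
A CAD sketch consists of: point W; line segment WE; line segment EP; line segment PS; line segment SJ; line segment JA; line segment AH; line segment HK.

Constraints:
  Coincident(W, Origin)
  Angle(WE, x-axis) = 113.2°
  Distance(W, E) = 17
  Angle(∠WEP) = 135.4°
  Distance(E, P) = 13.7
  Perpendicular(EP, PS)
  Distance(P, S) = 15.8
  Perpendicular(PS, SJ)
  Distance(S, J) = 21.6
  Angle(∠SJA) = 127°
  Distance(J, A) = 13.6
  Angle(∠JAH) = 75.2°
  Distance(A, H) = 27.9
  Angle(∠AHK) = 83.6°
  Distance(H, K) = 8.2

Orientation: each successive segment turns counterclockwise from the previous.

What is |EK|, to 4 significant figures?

12.20

∠JAH = 75.2° gives AH at 135.6° from the x-axis; with |AH| = 27.9, H = (-13.60, 24.50). ∠AHK = 83.6° gives HK at -128.0° from the x-axis; with |HK| = 8.2, K = (-18.65, 18.03). Then |EK| = |K − E| = 12.20.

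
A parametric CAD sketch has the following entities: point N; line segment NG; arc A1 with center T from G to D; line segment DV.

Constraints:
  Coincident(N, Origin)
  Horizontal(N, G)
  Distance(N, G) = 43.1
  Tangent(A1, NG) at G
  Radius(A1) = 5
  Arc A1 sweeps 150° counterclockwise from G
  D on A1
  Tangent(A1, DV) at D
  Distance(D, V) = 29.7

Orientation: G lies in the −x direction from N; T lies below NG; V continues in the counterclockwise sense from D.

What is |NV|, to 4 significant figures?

31.30

N is at the origin; N and G share the same y with |NG| = 43.1 and G on the −x side, so G = (-43.10, 0.000). The tangent condition forces TG to be normal to NG, so T = G + (0, -5) = (-43.10, -5.000). On A1, G sits at bearing 90° from T; a 150° counterclockwise sweep puts D at bearing 240°, so D = T + 5.0·(cos 240°, sin 240°) = (-45.60, -9.330). Since A1 is tangent to DV there, TD ⟂ DV, so DV runs along (−sin 240°, cos 240°); with |DV| = 29.7, V = (-19.88, -24.18). Then |NV| = |V − N| = 31.30.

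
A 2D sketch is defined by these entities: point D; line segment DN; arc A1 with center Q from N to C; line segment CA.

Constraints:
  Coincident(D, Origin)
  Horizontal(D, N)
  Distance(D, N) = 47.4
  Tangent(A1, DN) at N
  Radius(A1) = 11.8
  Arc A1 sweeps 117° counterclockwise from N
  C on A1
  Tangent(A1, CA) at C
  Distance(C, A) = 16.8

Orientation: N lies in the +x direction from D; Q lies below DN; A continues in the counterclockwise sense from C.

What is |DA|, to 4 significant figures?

54.90

D is at the origin; D and N share the same y with |DN| = 47.4 and N on the +x side, so N = (47.40, 0.000). The tangent condition forces QN to be normal to DN, so Q = N + (0, -11.8) = (47.40, -11.80). On A1, N sits at bearing 90° from Q; a 117° counterclockwise sweep puts C at bearing 207°, so C = Q + 11.8·(cos 207°, sin 207°) = (36.89, -17.16). Since A1 is tangent to CA there, QC ⟂ CA, so CA runs along (−sin 207°, cos 207°); with |CA| = 16.8, A = (44.51, -32.13). Then |DA| = |A − D| = 54.90.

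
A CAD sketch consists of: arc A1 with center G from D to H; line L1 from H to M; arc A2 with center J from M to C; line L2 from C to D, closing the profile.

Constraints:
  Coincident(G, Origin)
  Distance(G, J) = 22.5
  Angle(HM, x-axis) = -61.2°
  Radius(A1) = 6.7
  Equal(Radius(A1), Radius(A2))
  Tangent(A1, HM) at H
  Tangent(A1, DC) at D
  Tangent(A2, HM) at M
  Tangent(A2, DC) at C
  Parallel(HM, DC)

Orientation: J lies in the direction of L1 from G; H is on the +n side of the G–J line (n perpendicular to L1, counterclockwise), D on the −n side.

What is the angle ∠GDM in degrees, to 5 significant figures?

59.224°

The slot axis is L1's direction at -61.2°, so u = (cos -61.2°, sin -61.2°) = (0.48175, -0.87631) and n = (−sin -61.2°, cos -61.2°) = (0.87631, 0.48175). G is at the origin and J lies 22.5 along u from G, so J = 22.5·u = (10.839, -19.717). Tangency of A1 to both parallel lines with radius 6.7 puts H and D at G ± 6.7·n: H = (5.8713, 3.2277), D = (-5.8713, -3.2277). Equal radii place M and C the same way about J: M = J + 6.7·n = (16.711, -16.489), C = J − 6.7·n = (4.9682, -22.945). Then cos ∠GDM = DG·DM / (|DG||DM|), giving 59.224°.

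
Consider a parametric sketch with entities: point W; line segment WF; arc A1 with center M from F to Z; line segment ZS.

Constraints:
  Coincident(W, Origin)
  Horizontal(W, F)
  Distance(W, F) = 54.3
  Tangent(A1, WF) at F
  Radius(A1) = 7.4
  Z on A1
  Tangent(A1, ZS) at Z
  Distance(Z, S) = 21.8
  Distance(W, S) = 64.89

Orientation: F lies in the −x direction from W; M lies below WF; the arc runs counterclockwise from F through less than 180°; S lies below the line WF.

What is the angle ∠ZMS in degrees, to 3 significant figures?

71.3°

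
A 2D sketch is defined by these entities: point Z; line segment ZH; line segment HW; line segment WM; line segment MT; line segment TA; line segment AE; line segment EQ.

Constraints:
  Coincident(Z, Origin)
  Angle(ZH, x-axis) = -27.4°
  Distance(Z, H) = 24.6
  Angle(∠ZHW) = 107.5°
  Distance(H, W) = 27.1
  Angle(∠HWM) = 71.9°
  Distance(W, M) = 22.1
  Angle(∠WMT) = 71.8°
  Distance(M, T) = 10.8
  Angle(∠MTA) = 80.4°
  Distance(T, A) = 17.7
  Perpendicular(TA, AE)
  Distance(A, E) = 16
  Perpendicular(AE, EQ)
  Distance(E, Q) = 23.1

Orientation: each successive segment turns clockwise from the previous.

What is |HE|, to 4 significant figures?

37.97

Z is at the origin; ZH runs at -27.4° with length 24.6, so H = (21.84, -11.32). ∠ZHW = 107.5° gives HW at -99.90° from the x-axis; with |HW| = 27.1, W = (17.18, -38.02). ∠HWM = 71.9° gives WM at 152.0° from the x-axis; with |WM| = 22.1, M = (-2.332, -27.64). ∠WMT = 71.8° gives MT at 43.80° from the x-axis; with |MT| = 10.8, T = (5.463, -20.17). ∠MTA = 80.4° gives TA at -55.80° from the x-axis; with |TA| = 17.7, A = (15.41, -34.81). TA is perpendicular to AE, so AE runs at -145.8°; with |AE| = 16.0, E = (2.178, -43.80). Then |HE| = |E − H| = 37.97.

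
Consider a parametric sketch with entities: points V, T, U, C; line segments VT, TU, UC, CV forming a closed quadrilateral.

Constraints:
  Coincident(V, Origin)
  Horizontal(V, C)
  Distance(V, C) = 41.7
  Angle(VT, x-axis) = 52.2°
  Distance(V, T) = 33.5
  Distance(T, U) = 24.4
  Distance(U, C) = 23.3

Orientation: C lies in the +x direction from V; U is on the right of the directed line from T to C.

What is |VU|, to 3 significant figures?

18.6

Checks: |TU| = 24.40 ✓; |UC| = 23.30 ✓.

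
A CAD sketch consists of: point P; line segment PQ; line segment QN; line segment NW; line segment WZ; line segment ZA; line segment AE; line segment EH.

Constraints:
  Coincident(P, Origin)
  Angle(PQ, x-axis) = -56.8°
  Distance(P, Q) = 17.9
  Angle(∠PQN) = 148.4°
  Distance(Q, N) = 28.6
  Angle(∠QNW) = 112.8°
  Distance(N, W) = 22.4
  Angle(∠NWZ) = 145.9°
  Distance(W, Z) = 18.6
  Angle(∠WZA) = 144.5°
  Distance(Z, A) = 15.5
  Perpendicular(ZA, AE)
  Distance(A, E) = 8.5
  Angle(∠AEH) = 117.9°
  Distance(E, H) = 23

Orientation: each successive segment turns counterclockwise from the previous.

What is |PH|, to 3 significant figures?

41.1

P is at the origin; PQ runs at -56.8° with length 17.9, so Q = (9.80, -15.0). ∠PQN = 148.4° gives QN at -25.2° from the x-axis; with |QN| = 28.6, N = (35.7, -27.2). ∠QNW = 112.8° gives NW at 42.0° from the x-axis; with |NW| = 22.4, W = (52.3, -12.2). ∠NWZ = 145.9° gives WZ at 76.1° from the x-axis; with |WZ| = 18.6, Z = (56.8, 5.89). ∠WZA = 144.5° gives ZA at 112° from the x-axis; with |ZA| = 15.5, A = (51.1, 20.3). ZA ⟂ AE, so AE runs at -158°; with |AE| = 8.5, E = (43.2, 17.2). ∠AEH = 117.9° gives EH at -96.3° from the x-axis; with |EH| = 23.0, H = (40.7, -5.69). Then |PH| = |H − P| = 41.1.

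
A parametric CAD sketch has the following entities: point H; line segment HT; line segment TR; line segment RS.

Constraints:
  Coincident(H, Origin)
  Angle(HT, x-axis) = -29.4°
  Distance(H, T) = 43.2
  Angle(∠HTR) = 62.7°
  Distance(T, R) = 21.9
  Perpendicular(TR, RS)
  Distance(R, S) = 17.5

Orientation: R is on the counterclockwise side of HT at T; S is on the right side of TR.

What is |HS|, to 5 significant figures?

55.927

H is at the origin; HT runs at -29.4° with length 43.2, so T = 43.2·(cos -29.4°, sin -29.4°) = (37.636, -21.207). ∠HTR = 62.7°, so TR runs at -29.4° + (180° − 62.7°) = 87.900° from the x-axis; with |TR| = 21.9, R = T + 21.9·(cos 87.900°, sin 87.900°) = (38.439, 0.67825). TR ⟂ RS; with |RS| = 17.5 on the right of TR, S = R + 17.5·(0.99933, -0.036644) = (55.927, 0.036985). Then |HS| = |S − H| = 55.927.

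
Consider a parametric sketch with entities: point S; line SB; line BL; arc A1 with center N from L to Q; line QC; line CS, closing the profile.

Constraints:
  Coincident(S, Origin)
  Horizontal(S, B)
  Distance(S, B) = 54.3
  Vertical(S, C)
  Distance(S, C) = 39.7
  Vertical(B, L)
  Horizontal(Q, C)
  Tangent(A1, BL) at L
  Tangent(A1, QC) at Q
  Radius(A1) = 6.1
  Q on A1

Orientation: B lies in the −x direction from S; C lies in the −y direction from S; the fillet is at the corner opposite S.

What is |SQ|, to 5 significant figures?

62.445

S is at the origin; S and B share the same y with |SB| = 54.3 and B on the −x side, so B = (-54.300, 0.0000). SC is vertical with |SC| = 39.7 and C on the −y side, so C = (0.0000, -39.700). The virtual corner opposite S is at (-54.300, -39.700). The tangent condition forces NL to be normal to BL and tangency of A1 to QC means the radius NQ is perpendicular to QC, with radius 6.1, so the center N sits 6.1 in from both sides at N = (-48.200, -33.600). That places the tangent points at L = (-54.300, -33.600) on BL and Q = (-48.200, -39.700) on QC. Then |SQ| = |Q − S| = 62.445.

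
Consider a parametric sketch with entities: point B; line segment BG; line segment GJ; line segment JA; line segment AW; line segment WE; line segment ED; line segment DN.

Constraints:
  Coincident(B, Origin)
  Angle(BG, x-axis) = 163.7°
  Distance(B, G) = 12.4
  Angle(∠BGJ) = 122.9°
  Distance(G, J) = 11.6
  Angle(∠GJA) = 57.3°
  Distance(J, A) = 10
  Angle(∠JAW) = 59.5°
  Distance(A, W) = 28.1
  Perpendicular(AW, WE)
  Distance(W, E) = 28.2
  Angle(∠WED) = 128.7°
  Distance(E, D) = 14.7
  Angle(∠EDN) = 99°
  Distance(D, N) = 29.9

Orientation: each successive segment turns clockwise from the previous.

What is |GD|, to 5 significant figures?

39.636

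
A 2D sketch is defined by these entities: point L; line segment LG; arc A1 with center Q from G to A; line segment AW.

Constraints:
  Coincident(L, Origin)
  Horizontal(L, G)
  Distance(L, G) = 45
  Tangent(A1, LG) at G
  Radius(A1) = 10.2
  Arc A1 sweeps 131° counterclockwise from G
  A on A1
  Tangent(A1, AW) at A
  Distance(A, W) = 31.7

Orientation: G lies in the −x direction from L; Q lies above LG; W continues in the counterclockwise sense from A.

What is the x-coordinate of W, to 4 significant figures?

-58.10

L is at the origin; LG is horizontal with |LG| = 45.0 and G on the −x side, so G = (-45.00, 0.000). The tangent condition forces QG to be normal to LG, so Q = G + (0, 10.2) = (-45.00, 10.20). On A1, G sits at bearing -90° from Q; a 131° counterclockwise sweep puts A at bearing 41°, so A = Q + 10.2·(cos 41°, sin 41°) = (-37.30, 16.89). The tangent condition forces QA to be normal to AW, so AW runs along (−sin 41°, cos 41°); with |AW| = 31.7, W = (-58.10, 40.82). So W.x = -58.10.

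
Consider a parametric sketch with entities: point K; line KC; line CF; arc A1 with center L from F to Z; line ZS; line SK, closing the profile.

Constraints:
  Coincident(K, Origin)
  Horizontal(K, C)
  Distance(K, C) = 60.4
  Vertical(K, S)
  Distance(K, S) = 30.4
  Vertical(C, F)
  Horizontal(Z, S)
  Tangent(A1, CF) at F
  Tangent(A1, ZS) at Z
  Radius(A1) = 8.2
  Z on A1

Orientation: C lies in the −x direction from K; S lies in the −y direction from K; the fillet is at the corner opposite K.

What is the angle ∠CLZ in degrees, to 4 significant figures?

159.7°

The virtual corner opposite K is at (-60.40, -30.40). A1 meets CF tangentially, so LF is at right angles to CF and A1 meets ZS tangentially, so LZ is at right angles to ZS, with radius 8.2, so the center L sits 8.2 in from both sides at L = (-52.20, -22.20). That places the tangent points at F = (-60.40, -22.20) on CF and Z = (-52.20, -30.40) on ZS. Then cos ∠CLZ = LC·LZ / (|LC||LZ|), giving 159.7°.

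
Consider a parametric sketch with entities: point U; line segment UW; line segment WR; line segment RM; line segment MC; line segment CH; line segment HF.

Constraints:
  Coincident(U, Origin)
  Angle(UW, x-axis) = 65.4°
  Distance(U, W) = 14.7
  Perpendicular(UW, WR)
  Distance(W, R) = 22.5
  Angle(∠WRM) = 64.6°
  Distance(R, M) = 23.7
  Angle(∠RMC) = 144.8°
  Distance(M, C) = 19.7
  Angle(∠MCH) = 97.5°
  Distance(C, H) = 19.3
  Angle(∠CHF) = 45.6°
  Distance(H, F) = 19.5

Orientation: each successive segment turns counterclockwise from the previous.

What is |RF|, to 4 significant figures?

26.73

∠MCH = 97.5° gives CH at 28.50° from the x-axis; with |CH| = 19.3, H = (14.53, -7.694). ∠CHF = 45.6° gives HF at 162.9° from the x-axis; with |HF| = 19.5, F = (-4.105, -1.960). Then |RF| = |F − R| = 26.73.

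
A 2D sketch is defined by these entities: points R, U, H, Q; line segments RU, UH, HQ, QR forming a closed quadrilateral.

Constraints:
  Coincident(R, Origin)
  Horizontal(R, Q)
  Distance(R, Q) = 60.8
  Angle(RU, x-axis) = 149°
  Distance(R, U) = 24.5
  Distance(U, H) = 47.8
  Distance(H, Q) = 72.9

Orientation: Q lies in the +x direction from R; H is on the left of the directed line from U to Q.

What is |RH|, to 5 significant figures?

51.128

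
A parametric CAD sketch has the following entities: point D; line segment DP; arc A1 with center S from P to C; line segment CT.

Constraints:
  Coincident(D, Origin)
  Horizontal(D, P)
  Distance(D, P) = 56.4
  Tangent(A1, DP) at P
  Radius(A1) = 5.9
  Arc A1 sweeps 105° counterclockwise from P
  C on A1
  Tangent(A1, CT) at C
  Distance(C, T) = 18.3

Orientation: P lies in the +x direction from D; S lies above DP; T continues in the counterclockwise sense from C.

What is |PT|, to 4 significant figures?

25.12

D is at the origin; DP is horizontal with |DP| = 56.4 and P on the +x side, so P = (56.40, 0.000). A1 meets DP tangentially, so SP is at right angles to DP, so S = P + (0, 5.9) = (56.40, 5.900). On A1, P sits at bearing -90° from S; a 105° counterclockwise sweep puts C at bearing 15°, so C = S + 5.9·(cos 15°, sin 15°) = (62.10, 7.427). The tangent condition forces SC to be normal to CT, so CT runs along (−sin 15°, cos 15°); with |CT| = 18.3, T = (57.36, 25.10). Then |PT| = |T − P| = 25.12.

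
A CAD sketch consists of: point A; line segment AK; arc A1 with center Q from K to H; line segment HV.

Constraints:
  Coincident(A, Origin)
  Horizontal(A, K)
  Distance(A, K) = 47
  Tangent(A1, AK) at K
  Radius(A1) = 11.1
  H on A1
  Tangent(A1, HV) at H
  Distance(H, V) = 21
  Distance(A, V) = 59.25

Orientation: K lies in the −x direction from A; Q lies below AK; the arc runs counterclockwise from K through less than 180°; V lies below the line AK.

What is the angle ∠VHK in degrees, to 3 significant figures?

122°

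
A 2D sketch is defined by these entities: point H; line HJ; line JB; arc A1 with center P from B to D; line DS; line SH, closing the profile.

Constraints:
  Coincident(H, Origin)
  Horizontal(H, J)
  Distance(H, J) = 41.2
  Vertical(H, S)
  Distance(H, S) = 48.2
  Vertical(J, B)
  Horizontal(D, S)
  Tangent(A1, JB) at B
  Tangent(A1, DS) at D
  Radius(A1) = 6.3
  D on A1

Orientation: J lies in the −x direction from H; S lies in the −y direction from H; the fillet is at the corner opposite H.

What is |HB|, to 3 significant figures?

58.8

The virtual corner opposite H is at (-41.2, -48.2). A1 meets JB tangentially, so PB is at right angles to JB and since A1 is tangent to DS there, PD ⟂ DS, with radius 6.3, so the center P sits 6.3 in from both sides at P = (-34.9, -41.9). That places the tangent points at B = (-41.2, -41.9) on JB and D = (-34.9, -48.2) on DS. Then |HB| = |B − H| = 58.8.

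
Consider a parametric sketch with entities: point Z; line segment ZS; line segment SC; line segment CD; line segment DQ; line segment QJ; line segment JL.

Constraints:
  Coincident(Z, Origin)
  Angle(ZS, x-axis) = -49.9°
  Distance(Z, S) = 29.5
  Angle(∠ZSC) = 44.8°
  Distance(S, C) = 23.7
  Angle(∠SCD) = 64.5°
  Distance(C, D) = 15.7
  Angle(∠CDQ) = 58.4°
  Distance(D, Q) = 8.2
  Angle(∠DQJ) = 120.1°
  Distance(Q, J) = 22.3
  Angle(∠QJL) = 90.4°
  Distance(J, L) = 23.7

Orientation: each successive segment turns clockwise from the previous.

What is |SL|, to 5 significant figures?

43.847

Z is at the origin; ZS runs at -49.9° with length 29.5, so S = (19.002, -22.565). ∠ZSC = 44.8° gives SC at 174.90° from the x-axis; with |SC| = 23.7, C = (-4.6045, -20.458). ∠SCD = 64.5° gives CD at 59.400° from the x-axis; with |CD| = 15.7, D = (3.3874, -6.9447). ∠CDQ = 58.4° gives DQ at -62.200° from the x-axis; with |DQ| = 8.2, Q = (7.2118, -14.198). ∠DQJ = 120.1° gives QJ at -122.10° from the x-axis; with |QJ| = 22.3, J = (-4.6384, -33.089). ∠QJL = 90.4° gives JL at 148.30° from the x-axis; with |JL| = 23.7, L = (-24.803, -20.635). Then |SL| = |L − S| = 43.847.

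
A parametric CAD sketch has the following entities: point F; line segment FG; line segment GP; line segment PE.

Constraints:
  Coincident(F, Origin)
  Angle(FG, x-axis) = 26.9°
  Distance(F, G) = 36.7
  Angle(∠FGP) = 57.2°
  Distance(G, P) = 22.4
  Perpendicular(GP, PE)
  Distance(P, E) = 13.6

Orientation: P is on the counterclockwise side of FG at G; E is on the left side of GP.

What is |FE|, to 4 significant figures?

17.43

∠FGP = 57.2°, so GP runs at 26.9° + (180° − 57.2°) = 149.7° from the x-axis; with |GP| = 22.4, P = G + 22.4·(cos 149.7°, sin 149.7°) = (13.39, 27.91). GP is perpendicular to PE; with |PE| = 13.6 on the left of GP, E = P + 13.6·(-0.5045, -0.8634) = (6.527, 16.16). Then |FE| = |E − F| = 17.43.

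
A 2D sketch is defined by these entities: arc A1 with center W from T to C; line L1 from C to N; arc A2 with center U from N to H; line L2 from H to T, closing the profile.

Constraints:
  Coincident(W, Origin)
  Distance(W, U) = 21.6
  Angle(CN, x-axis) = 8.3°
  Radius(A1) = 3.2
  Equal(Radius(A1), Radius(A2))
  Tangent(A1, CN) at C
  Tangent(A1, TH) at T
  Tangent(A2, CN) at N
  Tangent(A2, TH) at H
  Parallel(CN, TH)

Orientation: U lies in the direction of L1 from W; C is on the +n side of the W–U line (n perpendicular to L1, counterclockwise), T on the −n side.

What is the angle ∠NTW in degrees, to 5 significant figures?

73.496°

The slot axis is L1's direction at 8.3°, so u = (cos 8.3°, sin 8.3°) = (0.98953, 0.14436) and n = (−sin 8.3°, cos 8.3°) = (-0.14436, 0.98953). W is at the origin and U lies 21.6 along u from W, so U = 21.6·u = (21.374, 3.1181). Tangency of A1 to both parallel lines with radius 3.2 puts C and T at W ± 3.2·n: C = (-0.46194, 3.1665), T = (0.46194, -3.1665). Equal radii place N and H the same way about U: N = U + 3.2·n = (20.912, 6.2846), H = U − 3.2·n = (21.836, -0.048389). Then cos ∠NTW = TN·TW / (|TN||TW|), giving 73.496°.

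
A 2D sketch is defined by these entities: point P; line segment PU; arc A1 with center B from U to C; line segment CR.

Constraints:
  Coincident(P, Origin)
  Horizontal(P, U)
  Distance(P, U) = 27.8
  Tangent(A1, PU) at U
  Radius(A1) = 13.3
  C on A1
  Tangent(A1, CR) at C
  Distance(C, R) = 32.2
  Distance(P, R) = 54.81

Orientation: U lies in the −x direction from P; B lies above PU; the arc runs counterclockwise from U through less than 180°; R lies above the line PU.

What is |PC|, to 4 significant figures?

23.49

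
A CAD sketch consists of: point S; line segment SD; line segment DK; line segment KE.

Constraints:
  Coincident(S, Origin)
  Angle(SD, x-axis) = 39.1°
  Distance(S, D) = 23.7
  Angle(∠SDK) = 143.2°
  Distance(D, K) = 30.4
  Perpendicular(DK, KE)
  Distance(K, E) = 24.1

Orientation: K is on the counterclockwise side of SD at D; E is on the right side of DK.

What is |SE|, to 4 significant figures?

62.49

∠SDK = 143.2°, so DK runs at 39.1° + (180° − 143.2°) = 75.90° from the x-axis; with |DK| = 30.4, K = D + 30.4·(cos 75.90°, sin 75.90°) = (25.80, 44.43). DK ⟂ KE; with |KE| = 24.1 on the right of DK, E = K + 24.1·(0.9699, -0.2436) = (49.17, 38.56). Then |SE| = |E − S| = 62.49.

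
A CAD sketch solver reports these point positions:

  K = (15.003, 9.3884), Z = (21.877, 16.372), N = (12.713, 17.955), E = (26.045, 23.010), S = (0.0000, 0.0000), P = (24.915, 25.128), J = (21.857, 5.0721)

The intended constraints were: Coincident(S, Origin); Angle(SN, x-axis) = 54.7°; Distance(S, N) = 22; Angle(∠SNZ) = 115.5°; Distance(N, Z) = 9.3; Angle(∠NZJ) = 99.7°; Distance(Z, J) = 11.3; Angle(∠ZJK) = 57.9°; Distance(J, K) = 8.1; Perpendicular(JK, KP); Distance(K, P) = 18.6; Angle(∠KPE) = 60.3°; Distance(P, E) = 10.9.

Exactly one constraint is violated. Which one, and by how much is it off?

Distance(P, E) = 10.9 — off by 8.50.

S = (0.00, 0.00) ✓; SN at 54.70° ✓; |SN| = 22.00 ✓; ∠SNZ = 115.5° ✓; |NZ| = 9.300 ✓; ∠NZJ = 99.70° ✓; |ZJ| = 11.30 ✓; ∠ZJK = 57.90° ✓; |JK| = 8.100 ✓; ∠(JK, KP) = 90.00° ✓; |KP| = 18.60 ✓; ∠KPE = 60.28° ✓; |PE| = 2.401 ✗.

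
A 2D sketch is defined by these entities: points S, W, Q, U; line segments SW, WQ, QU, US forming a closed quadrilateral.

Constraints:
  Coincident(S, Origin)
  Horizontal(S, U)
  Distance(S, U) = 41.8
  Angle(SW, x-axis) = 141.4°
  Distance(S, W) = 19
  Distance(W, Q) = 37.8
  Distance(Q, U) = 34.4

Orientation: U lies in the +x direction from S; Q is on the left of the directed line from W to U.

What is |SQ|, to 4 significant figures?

33.24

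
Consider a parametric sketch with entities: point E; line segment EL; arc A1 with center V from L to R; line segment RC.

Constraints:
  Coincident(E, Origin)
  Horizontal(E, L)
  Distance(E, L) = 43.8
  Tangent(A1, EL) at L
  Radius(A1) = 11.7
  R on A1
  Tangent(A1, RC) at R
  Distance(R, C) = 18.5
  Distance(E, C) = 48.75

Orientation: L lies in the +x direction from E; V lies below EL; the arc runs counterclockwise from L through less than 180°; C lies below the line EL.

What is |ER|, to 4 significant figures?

35.40

E is at the origin; EL is horizontal with |EL| = 43.8 and L on the +x side, so L = (43.80, 0.000). A1 meets EL tangentially, so VL is at right angles to EL, so V = L + (0, -11.7) = (43.80, -11.70). Since VR ⟂ RC (tangency), |VC| = √(11.7² + 18.5²) = 21.89 regardless of where R sits on A1. So C lies on both circle(E, 48.75) and circle(V, 21.89); the below-EL intersection is C = (36.49, -32.33). R is the foot of the tangent from C: R = (32.39, -14.29).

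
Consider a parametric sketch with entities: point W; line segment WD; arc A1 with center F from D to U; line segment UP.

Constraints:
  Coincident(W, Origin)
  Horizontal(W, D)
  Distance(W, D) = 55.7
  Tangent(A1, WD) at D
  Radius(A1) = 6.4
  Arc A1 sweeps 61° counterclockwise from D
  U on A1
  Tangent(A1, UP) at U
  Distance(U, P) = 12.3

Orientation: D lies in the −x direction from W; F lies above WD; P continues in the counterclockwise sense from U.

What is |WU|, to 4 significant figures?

50.21

W is at the origin; W and D share the same y with |WD| = 55.7 and D on the −x side, so D = (-55.70, 0.000). The tangent condition forces FD to be normal to WD, so F = D + (0, 6.4) = (-55.70, 6.400). On A1, D sits at bearing -90° from F; a 61° counterclockwise sweep puts U at bearing -29°, so U = F + 6.4·(cos -29°, sin -29°) = (-50.10, 3.297). Then |WU| = |U − W| = 50.21.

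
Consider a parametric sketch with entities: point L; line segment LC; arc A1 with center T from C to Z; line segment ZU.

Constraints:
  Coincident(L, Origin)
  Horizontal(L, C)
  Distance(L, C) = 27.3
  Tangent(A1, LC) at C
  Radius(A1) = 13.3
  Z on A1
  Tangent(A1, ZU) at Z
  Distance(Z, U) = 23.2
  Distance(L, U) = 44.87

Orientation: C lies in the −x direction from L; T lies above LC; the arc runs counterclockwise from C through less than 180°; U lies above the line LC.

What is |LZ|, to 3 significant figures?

22.6

Checks: |TZ| = 13.30 ✓; ∠(TZ, ZU) = 90.00° ✓; |ZU| = 23.20 ✓; |LU| = 44.87 ✓.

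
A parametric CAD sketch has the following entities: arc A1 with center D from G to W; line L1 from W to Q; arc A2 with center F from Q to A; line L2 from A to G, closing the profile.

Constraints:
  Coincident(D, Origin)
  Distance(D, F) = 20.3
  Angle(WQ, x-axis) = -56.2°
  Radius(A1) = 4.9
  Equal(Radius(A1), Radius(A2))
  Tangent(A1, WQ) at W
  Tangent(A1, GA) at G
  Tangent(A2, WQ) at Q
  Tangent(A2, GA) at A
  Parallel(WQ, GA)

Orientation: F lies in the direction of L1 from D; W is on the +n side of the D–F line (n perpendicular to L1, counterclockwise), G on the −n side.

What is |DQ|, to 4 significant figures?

20.88

The slot axis is L1's direction at -56.2°, so u = (cos -56.2°, sin -56.2°) = (0.5563, -0.8310) and n = (−sin -56.2°, cos -56.2°) = (0.8310, 0.5563). D is at the origin and F lies 20.3 along u from D, so F = 20.3·u = (11.29, -16.87). Tangency of A1 to both parallel lines with radius 4.9 puts W and G at D ± 4.9·n: W = (4.072, 2.726), G = (-4.072, -2.726). Equal radii place Q and A the same way about F: Q = F + 4.9·n = (15.36, -14.14), A = F − 4.9·n = (7.221, -19.59). Then |DQ| = |Q − D| = 20.88.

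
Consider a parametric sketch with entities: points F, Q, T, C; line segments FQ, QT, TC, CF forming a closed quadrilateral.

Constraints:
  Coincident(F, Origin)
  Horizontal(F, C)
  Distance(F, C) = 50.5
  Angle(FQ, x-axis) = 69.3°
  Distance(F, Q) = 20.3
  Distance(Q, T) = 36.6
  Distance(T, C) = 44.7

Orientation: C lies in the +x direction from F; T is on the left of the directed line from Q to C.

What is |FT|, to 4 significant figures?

55.11

F is at the origin; FC is horizontal with |FC| = 50.5 and C in +x, so C = (50.5, 0). FQ runs at 69.3° with |FQ| = 20.3, so Q = (7.176, 18.99). T is determined by |QT| = 36.6 and |TC| = 44.7 together: it lies at the intersection of circle(Q, 36.6) and circle(C, 44.7). With |QC| = 47.30, the foot of the radical line on QC is 16.69 from Q and the perpendicular offset is √(36.6² − 16.69²) = 32.57. Taking the left-of-QC solution: T = (35.54, 42.12).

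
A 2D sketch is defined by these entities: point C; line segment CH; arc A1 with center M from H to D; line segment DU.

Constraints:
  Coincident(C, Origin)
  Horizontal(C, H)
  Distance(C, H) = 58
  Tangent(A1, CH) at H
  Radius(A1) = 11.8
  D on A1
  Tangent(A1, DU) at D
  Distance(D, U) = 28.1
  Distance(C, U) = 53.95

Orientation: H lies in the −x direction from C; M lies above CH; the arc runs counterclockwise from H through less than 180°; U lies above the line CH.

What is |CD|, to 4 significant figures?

47.40

C is at the origin; C and H share the same y with |CH| = 58.0 and H on the −x side, so H = (-58.00, 0.000). The tangent condition forces MH to be normal to CH, so M = H + (0, 11.8) = (-58.00, 11.80). Since MD ⟂ DU (tangency), |MU| = √(11.8² + 28.1²) = 30.48 regardless of where D sits on A1. So U lies on both circle(C, 53.95) and circle(M, 30.48); the above-CH intersection is U = (-39.90, 36.32). D is the foot of the tangent from U: D = (-46.53, 9.012).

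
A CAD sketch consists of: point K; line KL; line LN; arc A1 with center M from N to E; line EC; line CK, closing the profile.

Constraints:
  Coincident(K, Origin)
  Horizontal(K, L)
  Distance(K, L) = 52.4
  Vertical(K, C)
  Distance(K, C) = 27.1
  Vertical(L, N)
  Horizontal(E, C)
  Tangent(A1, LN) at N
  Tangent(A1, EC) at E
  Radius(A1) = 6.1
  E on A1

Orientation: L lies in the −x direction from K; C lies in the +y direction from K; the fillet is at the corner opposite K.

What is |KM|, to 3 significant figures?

50.8

K is at the origin; KL is horizontal with |KL| = 52.4 and L on the −x side, so L = (-52.4, 0.00). K and C share the same x with |KC| = 27.1 and C on the +y side, so C = (0.00, 27.1). The virtual corner opposite K is at (-52.4, 27.1). Since A1 is tangent to LN there, MN ⟂ LN and tangency of A1 to EC means the radius ME is perpendicular to EC, with radius 6.1, so the center M sits 6.1 in from both sides at M = (-46.3, 21.0). Then |KM| = |M − K| = 50.8.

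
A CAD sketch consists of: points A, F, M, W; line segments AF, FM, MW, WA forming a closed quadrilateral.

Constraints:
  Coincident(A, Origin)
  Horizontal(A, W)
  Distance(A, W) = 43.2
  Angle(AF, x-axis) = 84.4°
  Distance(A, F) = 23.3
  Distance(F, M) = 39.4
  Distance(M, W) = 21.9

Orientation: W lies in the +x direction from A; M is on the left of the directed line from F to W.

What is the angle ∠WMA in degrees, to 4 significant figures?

66.38°

Checks: |FM| = 39.40 ✓; |MW| = 21.90 ✓.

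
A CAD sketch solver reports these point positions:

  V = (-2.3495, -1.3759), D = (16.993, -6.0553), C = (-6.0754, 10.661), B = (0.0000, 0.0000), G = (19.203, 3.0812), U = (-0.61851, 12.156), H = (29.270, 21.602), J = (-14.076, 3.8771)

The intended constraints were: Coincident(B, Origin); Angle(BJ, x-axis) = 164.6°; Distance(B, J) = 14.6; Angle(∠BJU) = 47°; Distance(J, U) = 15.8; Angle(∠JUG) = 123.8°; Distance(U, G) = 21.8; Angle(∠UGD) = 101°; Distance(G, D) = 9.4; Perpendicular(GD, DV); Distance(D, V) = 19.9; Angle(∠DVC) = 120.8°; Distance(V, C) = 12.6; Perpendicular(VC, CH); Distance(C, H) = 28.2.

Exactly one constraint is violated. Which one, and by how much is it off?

Distance(C, H) = 28.2 — off by 8.80.

B = (0.00, 0.00) ✓; BJ at 164.6° ✓; |BJ| = 14.60 ✓; ∠BJU = 47.00° ✓; |JU| = 15.80 ✓; ∠JUG = 123.8° ✓; |UG| = 21.80 ✓; ∠UGD = 101.0° ✓; |GD| = 9.400 ✓; ∠(GD, DV) = 90.00° ✓; |DV| = 19.90 ✓; ∠DVC = 120.8° ✓; |VC| = 12.60 ✓; ∠(VC, CH) = 90.00° ✓; |CH| = 37.00 ✗.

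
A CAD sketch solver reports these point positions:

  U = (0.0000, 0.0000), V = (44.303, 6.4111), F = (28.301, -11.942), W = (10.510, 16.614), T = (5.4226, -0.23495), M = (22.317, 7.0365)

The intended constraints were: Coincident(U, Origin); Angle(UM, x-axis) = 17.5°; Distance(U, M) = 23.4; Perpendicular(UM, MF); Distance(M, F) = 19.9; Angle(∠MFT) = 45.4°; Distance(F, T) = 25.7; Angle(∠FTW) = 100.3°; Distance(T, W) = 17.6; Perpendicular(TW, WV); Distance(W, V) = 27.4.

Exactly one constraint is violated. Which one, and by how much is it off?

Distance(W, V) = 27.4 — off by 7.90.

U = (0.00, 0.00) ✓; UM at 17.50° ✓; |UM| = 23.40 ✓; ∠(UM, MF) = 90.00° ✓; |MF| = 19.90 ✓; ∠MFT = 45.40° ✓; |FT| = 25.70 ✓; ∠FTW = 100.3° ✓; |TW| = 17.60 ✓; ∠(TW, WV) = 90.00° ✓; |WV| = 35.30 ✗.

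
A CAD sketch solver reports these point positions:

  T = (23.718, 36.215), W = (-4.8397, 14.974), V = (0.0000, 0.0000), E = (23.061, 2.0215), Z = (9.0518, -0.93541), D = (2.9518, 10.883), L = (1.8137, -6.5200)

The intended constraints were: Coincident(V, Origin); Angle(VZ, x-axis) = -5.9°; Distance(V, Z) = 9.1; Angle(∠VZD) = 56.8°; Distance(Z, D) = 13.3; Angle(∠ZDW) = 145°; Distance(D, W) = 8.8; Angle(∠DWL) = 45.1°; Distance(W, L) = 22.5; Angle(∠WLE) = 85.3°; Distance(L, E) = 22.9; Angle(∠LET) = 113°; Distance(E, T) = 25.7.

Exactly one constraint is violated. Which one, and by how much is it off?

Distance(E, T) = 25.7 — off by 8.50.

V = (0.00, 0.00) ✓; VZ at -5.900° ✓; |VZ| = 9.100 ✓; ∠VZD = 56.80° ✓; |ZD| = 13.30 ✓; ∠ZDW = 145.0° ✓; |DW| = 8.800 ✓; ∠DWL = 45.10° ✓; |WL| = 22.50 ✓; ∠WLE = 85.30° ✓; |LE| = 22.90 ✓; ∠LET = 113.0° ✓; |ET| = 34.20 ✗.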